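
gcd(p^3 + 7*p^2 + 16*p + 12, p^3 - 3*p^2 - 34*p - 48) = p^2 + 5*p + 6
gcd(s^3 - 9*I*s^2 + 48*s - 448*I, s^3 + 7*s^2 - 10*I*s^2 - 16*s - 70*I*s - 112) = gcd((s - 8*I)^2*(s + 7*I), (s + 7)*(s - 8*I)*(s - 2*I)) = s - 8*I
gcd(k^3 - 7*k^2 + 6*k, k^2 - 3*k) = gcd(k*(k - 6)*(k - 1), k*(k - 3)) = k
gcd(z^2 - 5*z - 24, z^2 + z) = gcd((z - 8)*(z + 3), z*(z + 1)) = 1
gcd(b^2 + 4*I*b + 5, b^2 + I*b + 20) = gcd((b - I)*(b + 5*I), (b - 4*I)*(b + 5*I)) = b + 5*I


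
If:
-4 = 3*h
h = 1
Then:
No Solution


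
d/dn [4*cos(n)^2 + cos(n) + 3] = -(8*cos(n) + 1)*sin(n)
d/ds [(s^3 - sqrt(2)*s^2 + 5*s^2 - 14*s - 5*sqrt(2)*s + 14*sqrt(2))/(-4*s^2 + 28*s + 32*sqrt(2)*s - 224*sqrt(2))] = (-s^4 + 14*s^3 + 16*sqrt(2)*s^3 - 140*sqrt(2)*s^2 + 5*s^2 - 532*sqrt(2)*s + 224*s + 336 + 686*sqrt(2))/(4*(s^4 - 16*sqrt(2)*s^3 - 14*s^3 + 177*s^2 + 224*sqrt(2)*s^2 - 1792*s - 784*sqrt(2)*s + 6272))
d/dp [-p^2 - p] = -2*p - 1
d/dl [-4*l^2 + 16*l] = 16 - 8*l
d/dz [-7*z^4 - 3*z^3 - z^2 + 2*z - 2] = -28*z^3 - 9*z^2 - 2*z + 2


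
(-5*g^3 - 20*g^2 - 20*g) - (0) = -5*g^3 - 20*g^2 - 20*g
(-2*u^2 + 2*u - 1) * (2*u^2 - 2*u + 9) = -4*u^4 + 8*u^3 - 24*u^2 + 20*u - 9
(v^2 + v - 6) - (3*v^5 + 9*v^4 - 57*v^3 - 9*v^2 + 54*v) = -3*v^5 - 9*v^4 + 57*v^3 + 10*v^2 - 53*v - 6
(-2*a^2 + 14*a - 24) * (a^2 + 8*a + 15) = -2*a^4 - 2*a^3 + 58*a^2 + 18*a - 360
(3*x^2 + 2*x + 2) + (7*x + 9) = 3*x^2 + 9*x + 11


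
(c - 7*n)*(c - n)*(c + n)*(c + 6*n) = c^4 - c^3*n - 43*c^2*n^2 + c*n^3 + 42*n^4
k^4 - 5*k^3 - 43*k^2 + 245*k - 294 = (k - 7)*(k - 3)*(k - 2)*(k + 7)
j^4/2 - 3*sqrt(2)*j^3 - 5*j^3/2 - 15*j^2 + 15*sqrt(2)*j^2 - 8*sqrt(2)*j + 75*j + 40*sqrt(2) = (j/2 + sqrt(2)/2)*(j - 5)*(j - 8*sqrt(2))*(j + sqrt(2))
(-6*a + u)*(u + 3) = -6*a*u - 18*a + u^2 + 3*u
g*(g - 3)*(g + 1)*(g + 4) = g^4 + 2*g^3 - 11*g^2 - 12*g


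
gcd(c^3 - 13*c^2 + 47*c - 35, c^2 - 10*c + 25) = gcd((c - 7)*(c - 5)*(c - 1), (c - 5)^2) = c - 5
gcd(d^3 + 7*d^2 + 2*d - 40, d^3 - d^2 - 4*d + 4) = d - 2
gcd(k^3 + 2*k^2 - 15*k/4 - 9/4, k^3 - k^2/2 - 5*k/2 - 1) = k + 1/2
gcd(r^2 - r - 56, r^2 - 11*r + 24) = r - 8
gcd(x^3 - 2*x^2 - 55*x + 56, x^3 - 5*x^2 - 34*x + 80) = x - 8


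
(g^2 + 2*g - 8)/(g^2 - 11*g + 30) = (g^2 + 2*g - 8)/(g^2 - 11*g + 30)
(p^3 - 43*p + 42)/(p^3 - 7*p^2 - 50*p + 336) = (p - 1)/(p - 8)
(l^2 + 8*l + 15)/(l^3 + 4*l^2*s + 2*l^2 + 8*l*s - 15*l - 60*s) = (l + 3)/(l^2 + 4*l*s - 3*l - 12*s)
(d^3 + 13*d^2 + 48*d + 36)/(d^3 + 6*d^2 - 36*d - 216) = (d + 1)/(d - 6)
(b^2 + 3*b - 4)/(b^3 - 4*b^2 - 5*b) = (-b^2 - 3*b + 4)/(b*(-b^2 + 4*b + 5))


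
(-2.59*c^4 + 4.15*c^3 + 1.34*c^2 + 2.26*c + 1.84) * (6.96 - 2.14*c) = 5.5426*c^5 - 26.9074*c^4 + 26.0164*c^3 + 4.49*c^2 + 11.792*c + 12.8064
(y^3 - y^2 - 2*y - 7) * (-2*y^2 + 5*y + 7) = -2*y^5 + 7*y^4 + 6*y^3 - 3*y^2 - 49*y - 49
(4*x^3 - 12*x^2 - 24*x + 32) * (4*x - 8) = 16*x^4 - 80*x^3 + 320*x - 256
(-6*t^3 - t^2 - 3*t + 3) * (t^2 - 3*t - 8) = -6*t^5 + 17*t^4 + 48*t^3 + 20*t^2 + 15*t - 24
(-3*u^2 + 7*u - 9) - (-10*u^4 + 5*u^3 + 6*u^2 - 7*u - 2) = 10*u^4 - 5*u^3 - 9*u^2 + 14*u - 7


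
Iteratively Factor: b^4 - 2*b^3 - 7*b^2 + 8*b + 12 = (b - 3)*(b^3 + b^2 - 4*b - 4) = (b - 3)*(b - 2)*(b^2 + 3*b + 2) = (b - 3)*(b - 2)*(b + 2)*(b + 1)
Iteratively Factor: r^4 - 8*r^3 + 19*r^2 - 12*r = (r - 3)*(r^3 - 5*r^2 + 4*r) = r*(r - 3)*(r^2 - 5*r + 4) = r*(r - 3)*(r - 1)*(r - 4)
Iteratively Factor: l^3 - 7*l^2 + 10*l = (l - 2)*(l^2 - 5*l) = l*(l - 2)*(l - 5)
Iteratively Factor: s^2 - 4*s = (s)*(s - 4)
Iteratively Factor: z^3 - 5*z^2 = (z)*(z^2 - 5*z) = z^2*(z - 5)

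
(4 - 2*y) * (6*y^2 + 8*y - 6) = -12*y^3 + 8*y^2 + 44*y - 24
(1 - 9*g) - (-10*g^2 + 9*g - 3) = 10*g^2 - 18*g + 4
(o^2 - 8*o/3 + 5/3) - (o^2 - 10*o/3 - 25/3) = 2*o/3 + 10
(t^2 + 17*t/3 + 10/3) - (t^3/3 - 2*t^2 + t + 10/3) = -t^3/3 + 3*t^2 + 14*t/3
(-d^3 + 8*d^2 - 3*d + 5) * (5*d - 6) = -5*d^4 + 46*d^3 - 63*d^2 + 43*d - 30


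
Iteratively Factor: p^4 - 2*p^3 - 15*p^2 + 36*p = (p)*(p^3 - 2*p^2 - 15*p + 36) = p*(p + 4)*(p^2 - 6*p + 9) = p*(p - 3)*(p + 4)*(p - 3)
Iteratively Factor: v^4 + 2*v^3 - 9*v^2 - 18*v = (v + 2)*(v^3 - 9*v) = (v - 3)*(v + 2)*(v^2 + 3*v) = (v - 3)*(v + 2)*(v + 3)*(v)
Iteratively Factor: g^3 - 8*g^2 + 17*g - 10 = (g - 2)*(g^2 - 6*g + 5) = (g - 2)*(g - 1)*(g - 5)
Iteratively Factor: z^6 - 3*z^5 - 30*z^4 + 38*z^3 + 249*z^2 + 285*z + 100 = (z + 1)*(z^5 - 4*z^4 - 26*z^3 + 64*z^2 + 185*z + 100) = (z - 5)*(z + 1)*(z^4 + z^3 - 21*z^2 - 41*z - 20) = (z - 5)^2*(z + 1)*(z^3 + 6*z^2 + 9*z + 4) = (z - 5)^2*(z + 1)^2*(z^2 + 5*z + 4) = (z - 5)^2*(z + 1)^2*(z + 4)*(z + 1)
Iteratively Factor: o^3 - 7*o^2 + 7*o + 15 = (o - 5)*(o^2 - 2*o - 3) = (o - 5)*(o - 3)*(o + 1)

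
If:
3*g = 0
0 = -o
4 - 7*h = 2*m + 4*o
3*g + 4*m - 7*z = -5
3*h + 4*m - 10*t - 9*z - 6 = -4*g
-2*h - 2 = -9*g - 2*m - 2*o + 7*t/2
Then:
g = 0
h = 143/229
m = -85/458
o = 0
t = -1658/1603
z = 975/1603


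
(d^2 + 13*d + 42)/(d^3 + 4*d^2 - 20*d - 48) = (d + 7)/(d^2 - 2*d - 8)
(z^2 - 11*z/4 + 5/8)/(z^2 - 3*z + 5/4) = (4*z - 1)/(2*(2*z - 1))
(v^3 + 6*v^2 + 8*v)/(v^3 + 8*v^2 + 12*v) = (v + 4)/(v + 6)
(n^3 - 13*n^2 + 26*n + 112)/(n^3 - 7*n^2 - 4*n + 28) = (n - 8)/(n - 2)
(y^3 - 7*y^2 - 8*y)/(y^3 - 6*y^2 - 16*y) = (y + 1)/(y + 2)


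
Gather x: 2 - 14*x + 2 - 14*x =4 - 28*x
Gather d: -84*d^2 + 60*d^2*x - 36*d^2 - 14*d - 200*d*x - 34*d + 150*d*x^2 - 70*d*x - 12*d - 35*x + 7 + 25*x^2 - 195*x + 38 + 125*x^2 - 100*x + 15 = d^2*(60*x - 120) + d*(150*x^2 - 270*x - 60) + 150*x^2 - 330*x + 60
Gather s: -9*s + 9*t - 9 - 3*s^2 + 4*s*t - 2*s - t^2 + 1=-3*s^2 + s*(4*t - 11) - t^2 + 9*t - 8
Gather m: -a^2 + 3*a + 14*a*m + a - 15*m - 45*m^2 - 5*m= -a^2 + 4*a - 45*m^2 + m*(14*a - 20)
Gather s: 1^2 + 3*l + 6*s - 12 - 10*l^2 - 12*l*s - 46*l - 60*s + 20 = -10*l^2 - 43*l + s*(-12*l - 54) + 9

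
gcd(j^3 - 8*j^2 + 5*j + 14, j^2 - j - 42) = j - 7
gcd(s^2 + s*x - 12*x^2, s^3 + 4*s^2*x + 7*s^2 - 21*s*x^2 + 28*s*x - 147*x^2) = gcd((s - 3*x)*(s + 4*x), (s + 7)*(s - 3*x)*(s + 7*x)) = -s + 3*x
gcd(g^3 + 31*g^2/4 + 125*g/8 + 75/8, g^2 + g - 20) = g + 5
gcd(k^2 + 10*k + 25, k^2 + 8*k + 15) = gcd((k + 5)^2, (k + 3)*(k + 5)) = k + 5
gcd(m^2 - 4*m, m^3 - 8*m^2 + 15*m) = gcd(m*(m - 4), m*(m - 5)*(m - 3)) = m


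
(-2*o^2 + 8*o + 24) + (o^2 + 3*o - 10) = -o^2 + 11*o + 14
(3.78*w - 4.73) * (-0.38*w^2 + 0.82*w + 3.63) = -1.4364*w^3 + 4.897*w^2 + 9.8428*w - 17.1699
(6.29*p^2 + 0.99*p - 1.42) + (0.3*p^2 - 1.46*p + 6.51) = 6.59*p^2 - 0.47*p + 5.09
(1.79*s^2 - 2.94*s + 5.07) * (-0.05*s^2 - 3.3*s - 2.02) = -0.0895*s^4 - 5.76*s^3 + 5.8327*s^2 - 10.7922*s - 10.2414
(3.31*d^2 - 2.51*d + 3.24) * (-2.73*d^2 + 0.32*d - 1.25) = -9.0363*d^4 + 7.9115*d^3 - 13.7859*d^2 + 4.1743*d - 4.05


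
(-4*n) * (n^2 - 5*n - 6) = -4*n^3 + 20*n^2 + 24*n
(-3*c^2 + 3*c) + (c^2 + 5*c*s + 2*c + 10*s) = -2*c^2 + 5*c*s + 5*c + 10*s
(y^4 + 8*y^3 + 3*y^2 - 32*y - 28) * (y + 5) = y^5 + 13*y^4 + 43*y^3 - 17*y^2 - 188*y - 140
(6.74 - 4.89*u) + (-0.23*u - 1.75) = 4.99 - 5.12*u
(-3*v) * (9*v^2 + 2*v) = -27*v^3 - 6*v^2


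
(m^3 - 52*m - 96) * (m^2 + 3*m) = m^5 + 3*m^4 - 52*m^3 - 252*m^2 - 288*m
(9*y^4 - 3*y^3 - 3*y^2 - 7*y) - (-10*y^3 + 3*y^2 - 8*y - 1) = 9*y^4 + 7*y^3 - 6*y^2 + y + 1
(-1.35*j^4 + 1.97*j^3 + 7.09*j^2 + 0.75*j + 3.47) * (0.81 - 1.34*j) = 1.809*j^5 - 3.7333*j^4 - 7.9049*j^3 + 4.7379*j^2 - 4.0423*j + 2.8107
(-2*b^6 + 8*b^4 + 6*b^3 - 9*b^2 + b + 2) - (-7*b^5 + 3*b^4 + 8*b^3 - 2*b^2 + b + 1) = -2*b^6 + 7*b^5 + 5*b^4 - 2*b^3 - 7*b^2 + 1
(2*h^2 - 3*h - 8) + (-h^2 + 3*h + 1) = h^2 - 7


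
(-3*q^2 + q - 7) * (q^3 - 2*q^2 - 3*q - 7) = -3*q^5 + 7*q^4 + 32*q^2 + 14*q + 49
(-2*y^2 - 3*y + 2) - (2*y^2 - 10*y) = -4*y^2 + 7*y + 2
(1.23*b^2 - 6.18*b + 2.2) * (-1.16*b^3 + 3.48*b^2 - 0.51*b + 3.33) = -1.4268*b^5 + 11.4492*b^4 - 24.6857*b^3 + 14.9037*b^2 - 21.7014*b + 7.326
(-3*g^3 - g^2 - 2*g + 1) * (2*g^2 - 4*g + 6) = -6*g^5 + 10*g^4 - 18*g^3 + 4*g^2 - 16*g + 6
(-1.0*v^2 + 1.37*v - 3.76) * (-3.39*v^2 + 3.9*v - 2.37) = 3.39*v^4 - 8.5443*v^3 + 20.4594*v^2 - 17.9109*v + 8.9112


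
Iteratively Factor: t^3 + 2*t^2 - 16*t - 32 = (t + 4)*(t^2 - 2*t - 8) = (t + 2)*(t + 4)*(t - 4)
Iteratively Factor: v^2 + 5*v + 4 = (v + 4)*(v + 1)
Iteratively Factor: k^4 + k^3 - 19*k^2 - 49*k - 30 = (k + 3)*(k^3 - 2*k^2 - 13*k - 10) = (k + 2)*(k + 3)*(k^2 - 4*k - 5) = (k + 1)*(k + 2)*(k + 3)*(k - 5)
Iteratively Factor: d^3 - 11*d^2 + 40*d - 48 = (d - 4)*(d^2 - 7*d + 12) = (d - 4)^2*(d - 3)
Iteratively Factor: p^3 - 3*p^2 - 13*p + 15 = (p - 1)*(p^2 - 2*p - 15) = (p - 1)*(p + 3)*(p - 5)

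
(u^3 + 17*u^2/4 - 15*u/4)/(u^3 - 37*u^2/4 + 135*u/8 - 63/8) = 2*u*(u + 5)/(2*u^2 - 17*u + 21)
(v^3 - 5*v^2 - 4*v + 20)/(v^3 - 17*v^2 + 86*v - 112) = (v^2 - 3*v - 10)/(v^2 - 15*v + 56)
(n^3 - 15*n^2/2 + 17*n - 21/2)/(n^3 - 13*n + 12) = (n - 7/2)/(n + 4)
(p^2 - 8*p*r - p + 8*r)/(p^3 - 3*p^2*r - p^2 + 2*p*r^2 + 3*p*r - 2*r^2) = (p - 8*r)/(p^2 - 3*p*r + 2*r^2)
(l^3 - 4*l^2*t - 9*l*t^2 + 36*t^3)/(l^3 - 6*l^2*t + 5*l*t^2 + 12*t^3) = (l + 3*t)/(l + t)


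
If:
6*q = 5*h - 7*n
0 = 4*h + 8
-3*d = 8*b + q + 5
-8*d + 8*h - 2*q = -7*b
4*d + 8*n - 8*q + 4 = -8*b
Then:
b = 276/2399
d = -4023/2399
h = -2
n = -1598/2399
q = -2134/2399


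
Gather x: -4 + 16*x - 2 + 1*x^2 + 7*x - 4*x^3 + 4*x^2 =-4*x^3 + 5*x^2 + 23*x - 6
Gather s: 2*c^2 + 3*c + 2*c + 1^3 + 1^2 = 2*c^2 + 5*c + 2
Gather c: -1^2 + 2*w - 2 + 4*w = 6*w - 3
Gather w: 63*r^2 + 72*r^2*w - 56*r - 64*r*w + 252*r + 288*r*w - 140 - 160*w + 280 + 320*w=63*r^2 + 196*r + w*(72*r^2 + 224*r + 160) + 140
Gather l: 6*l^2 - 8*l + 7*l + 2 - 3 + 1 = 6*l^2 - l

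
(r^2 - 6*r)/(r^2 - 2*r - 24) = r/(r + 4)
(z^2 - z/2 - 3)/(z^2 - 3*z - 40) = (-z^2 + z/2 + 3)/(-z^2 + 3*z + 40)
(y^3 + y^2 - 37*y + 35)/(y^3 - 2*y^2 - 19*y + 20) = (y + 7)/(y + 4)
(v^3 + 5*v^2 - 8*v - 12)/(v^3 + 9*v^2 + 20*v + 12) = (v - 2)/(v + 2)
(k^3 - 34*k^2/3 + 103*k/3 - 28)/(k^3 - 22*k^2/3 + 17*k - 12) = (k - 7)/(k - 3)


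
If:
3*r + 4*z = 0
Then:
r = -4*z/3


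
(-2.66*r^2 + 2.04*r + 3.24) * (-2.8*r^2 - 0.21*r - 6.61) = 7.448*r^4 - 5.1534*r^3 + 8.0822*r^2 - 14.1648*r - 21.4164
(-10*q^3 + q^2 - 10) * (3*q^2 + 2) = -30*q^5 + 3*q^4 - 20*q^3 - 28*q^2 - 20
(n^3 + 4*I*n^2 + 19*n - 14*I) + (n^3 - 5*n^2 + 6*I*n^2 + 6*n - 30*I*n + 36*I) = 2*n^3 - 5*n^2 + 10*I*n^2 + 25*n - 30*I*n + 22*I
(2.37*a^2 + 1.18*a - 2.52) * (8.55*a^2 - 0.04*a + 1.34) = 20.2635*a^4 + 9.9942*a^3 - 18.4174*a^2 + 1.682*a - 3.3768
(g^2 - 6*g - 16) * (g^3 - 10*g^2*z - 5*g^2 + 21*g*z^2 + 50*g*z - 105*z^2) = g^5 - 10*g^4*z - 11*g^4 + 21*g^3*z^2 + 110*g^3*z + 14*g^3 - 231*g^2*z^2 - 140*g^2*z + 80*g^2 + 294*g*z^2 - 800*g*z + 1680*z^2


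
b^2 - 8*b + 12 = (b - 6)*(b - 2)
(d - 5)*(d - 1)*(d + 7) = d^3 + d^2 - 37*d + 35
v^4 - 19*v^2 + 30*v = v*(v - 3)*(v - 2)*(v + 5)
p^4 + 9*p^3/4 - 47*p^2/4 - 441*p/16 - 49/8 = (p - 7/2)*(p + 1/4)*(p + 2)*(p + 7/2)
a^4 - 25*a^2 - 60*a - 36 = (a - 6)*(a + 1)*(a + 2)*(a + 3)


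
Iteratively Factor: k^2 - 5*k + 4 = (k - 4)*(k - 1)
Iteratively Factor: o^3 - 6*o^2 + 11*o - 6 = (o - 2)*(o^2 - 4*o + 3) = (o - 2)*(o - 1)*(o - 3)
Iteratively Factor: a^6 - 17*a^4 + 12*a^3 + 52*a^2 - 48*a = (a - 3)*(a^5 + 3*a^4 - 8*a^3 - 12*a^2 + 16*a) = (a - 3)*(a + 2)*(a^4 + a^3 - 10*a^2 + 8*a) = (a - 3)*(a - 2)*(a + 2)*(a^3 + 3*a^2 - 4*a) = (a - 3)*(a - 2)*(a - 1)*(a + 2)*(a^2 + 4*a) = (a - 3)*(a - 2)*(a - 1)*(a + 2)*(a + 4)*(a)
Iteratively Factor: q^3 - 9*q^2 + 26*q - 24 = (q - 2)*(q^2 - 7*q + 12) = (q - 3)*(q - 2)*(q - 4)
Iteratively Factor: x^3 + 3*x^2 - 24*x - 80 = (x - 5)*(x^2 + 8*x + 16) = (x - 5)*(x + 4)*(x + 4)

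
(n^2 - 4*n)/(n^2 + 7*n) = (n - 4)/(n + 7)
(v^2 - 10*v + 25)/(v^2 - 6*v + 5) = (v - 5)/(v - 1)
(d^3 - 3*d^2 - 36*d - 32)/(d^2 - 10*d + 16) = (d^2 + 5*d + 4)/(d - 2)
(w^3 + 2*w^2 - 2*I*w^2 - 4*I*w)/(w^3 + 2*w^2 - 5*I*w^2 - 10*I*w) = (w - 2*I)/(w - 5*I)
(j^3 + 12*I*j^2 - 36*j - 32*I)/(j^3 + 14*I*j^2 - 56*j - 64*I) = (j + 2*I)/(j + 4*I)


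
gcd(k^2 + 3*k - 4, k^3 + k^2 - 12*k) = k + 4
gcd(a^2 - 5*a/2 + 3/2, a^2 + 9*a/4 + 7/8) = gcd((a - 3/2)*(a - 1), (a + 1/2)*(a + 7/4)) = 1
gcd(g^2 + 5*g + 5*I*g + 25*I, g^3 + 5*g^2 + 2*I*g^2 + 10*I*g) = g + 5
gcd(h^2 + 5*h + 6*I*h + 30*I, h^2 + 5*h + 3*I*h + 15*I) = h + 5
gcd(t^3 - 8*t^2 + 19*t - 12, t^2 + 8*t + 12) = 1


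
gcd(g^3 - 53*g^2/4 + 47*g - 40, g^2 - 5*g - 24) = g - 8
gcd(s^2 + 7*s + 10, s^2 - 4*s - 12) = s + 2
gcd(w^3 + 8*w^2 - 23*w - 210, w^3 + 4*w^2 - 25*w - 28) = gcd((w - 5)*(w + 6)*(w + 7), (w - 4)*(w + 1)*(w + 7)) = w + 7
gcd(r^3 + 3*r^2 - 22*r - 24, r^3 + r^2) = r + 1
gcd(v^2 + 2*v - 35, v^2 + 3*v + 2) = 1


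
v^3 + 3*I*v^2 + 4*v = v*(v - I)*(v + 4*I)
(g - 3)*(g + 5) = g^2 + 2*g - 15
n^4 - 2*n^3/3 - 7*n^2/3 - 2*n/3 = n*(n - 2)*(n + 1/3)*(n + 1)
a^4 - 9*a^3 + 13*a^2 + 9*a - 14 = (a - 7)*(a - 2)*(a - 1)*(a + 1)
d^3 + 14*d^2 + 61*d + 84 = (d + 3)*(d + 4)*(d + 7)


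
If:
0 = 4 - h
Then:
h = 4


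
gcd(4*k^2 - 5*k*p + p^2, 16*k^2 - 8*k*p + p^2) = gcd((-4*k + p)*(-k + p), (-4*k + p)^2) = -4*k + p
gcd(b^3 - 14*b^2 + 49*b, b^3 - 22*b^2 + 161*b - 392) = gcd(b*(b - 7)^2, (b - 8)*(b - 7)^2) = b^2 - 14*b + 49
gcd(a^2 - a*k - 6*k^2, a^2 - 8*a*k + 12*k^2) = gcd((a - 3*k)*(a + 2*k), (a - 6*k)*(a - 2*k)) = 1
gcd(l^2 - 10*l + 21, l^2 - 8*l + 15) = l - 3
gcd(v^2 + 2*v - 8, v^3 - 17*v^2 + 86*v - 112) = v - 2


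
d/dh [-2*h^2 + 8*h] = 8 - 4*h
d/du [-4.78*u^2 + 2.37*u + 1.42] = 2.37 - 9.56*u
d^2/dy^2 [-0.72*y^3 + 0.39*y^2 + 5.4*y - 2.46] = 0.78 - 4.32*y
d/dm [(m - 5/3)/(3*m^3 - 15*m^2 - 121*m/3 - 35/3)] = 2*(-27*m^3 + 135*m^2 - 225*m - 355)/(81*m^6 - 810*m^5 - 153*m^4 + 10260*m^3 + 17791*m^2 + 8470*m + 1225)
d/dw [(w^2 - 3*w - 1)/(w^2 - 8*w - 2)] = (-5*w^2 - 2*w - 2)/(w^4 - 16*w^3 + 60*w^2 + 32*w + 4)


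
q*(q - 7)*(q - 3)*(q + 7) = q^4 - 3*q^3 - 49*q^2 + 147*q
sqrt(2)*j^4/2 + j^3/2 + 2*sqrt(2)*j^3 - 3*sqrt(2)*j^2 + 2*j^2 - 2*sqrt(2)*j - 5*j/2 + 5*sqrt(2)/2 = (j - 1)*(j + 5)*(j - sqrt(2)/2)*(sqrt(2)*j/2 + 1)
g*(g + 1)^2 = g^3 + 2*g^2 + g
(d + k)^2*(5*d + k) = 5*d^3 + 11*d^2*k + 7*d*k^2 + k^3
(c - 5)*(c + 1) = c^2 - 4*c - 5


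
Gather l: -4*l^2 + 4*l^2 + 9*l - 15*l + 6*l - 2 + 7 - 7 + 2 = 0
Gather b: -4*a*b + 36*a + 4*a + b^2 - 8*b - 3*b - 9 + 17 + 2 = 40*a + b^2 + b*(-4*a - 11) + 10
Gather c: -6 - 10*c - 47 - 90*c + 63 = 10 - 100*c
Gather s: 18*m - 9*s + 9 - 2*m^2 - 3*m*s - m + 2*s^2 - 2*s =-2*m^2 + 17*m + 2*s^2 + s*(-3*m - 11) + 9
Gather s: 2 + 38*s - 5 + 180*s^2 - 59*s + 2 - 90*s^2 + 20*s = 90*s^2 - s - 1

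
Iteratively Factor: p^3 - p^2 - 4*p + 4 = (p - 2)*(p^2 + p - 2) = (p - 2)*(p - 1)*(p + 2)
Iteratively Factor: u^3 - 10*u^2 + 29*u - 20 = (u - 5)*(u^2 - 5*u + 4) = (u - 5)*(u - 4)*(u - 1)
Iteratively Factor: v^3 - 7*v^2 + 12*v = (v)*(v^2 - 7*v + 12) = v*(v - 3)*(v - 4)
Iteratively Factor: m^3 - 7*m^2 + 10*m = (m - 2)*(m^2 - 5*m) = m*(m - 2)*(m - 5)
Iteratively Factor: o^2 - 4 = (o + 2)*(o - 2)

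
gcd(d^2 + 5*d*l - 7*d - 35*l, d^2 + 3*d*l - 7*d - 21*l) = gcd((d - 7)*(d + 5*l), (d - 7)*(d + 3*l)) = d - 7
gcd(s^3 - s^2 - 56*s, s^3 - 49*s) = s^2 + 7*s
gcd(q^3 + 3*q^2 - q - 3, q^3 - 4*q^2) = 1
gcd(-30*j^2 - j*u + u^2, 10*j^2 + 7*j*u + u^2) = 5*j + u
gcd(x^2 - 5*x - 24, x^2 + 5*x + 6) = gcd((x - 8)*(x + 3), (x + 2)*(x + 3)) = x + 3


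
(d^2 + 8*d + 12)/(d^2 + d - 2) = (d + 6)/(d - 1)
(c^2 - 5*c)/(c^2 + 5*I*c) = (c - 5)/(c + 5*I)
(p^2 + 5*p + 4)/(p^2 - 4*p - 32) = (p + 1)/(p - 8)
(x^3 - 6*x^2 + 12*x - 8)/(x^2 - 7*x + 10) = (x^2 - 4*x + 4)/(x - 5)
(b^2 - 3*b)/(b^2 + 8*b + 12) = b*(b - 3)/(b^2 + 8*b + 12)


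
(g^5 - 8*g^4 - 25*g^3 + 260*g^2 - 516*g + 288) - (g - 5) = g^5 - 8*g^4 - 25*g^3 + 260*g^2 - 517*g + 293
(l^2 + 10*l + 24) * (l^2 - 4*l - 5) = l^4 + 6*l^3 - 21*l^2 - 146*l - 120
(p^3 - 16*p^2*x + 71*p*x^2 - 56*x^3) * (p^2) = p^5 - 16*p^4*x + 71*p^3*x^2 - 56*p^2*x^3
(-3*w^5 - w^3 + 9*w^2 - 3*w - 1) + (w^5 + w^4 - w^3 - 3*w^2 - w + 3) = -2*w^5 + w^4 - 2*w^3 + 6*w^2 - 4*w + 2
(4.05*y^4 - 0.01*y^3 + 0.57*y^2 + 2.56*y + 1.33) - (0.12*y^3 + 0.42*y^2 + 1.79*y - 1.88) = 4.05*y^4 - 0.13*y^3 + 0.15*y^2 + 0.77*y + 3.21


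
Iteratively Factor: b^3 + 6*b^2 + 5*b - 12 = (b + 4)*(b^2 + 2*b - 3) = (b + 3)*(b + 4)*(b - 1)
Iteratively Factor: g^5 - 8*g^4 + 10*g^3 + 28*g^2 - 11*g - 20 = (g + 1)*(g^4 - 9*g^3 + 19*g^2 + 9*g - 20) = (g - 5)*(g + 1)*(g^3 - 4*g^2 - g + 4) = (g - 5)*(g + 1)^2*(g^2 - 5*g + 4) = (g - 5)*(g - 1)*(g + 1)^2*(g - 4)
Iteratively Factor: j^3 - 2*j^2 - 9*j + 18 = (j + 3)*(j^2 - 5*j + 6) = (j - 2)*(j + 3)*(j - 3)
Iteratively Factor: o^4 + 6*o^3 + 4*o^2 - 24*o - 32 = (o + 2)*(o^3 + 4*o^2 - 4*o - 16) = (o + 2)^2*(o^2 + 2*o - 8) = (o + 2)^2*(o + 4)*(o - 2)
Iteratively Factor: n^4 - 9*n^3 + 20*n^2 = (n - 4)*(n^3 - 5*n^2) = n*(n - 4)*(n^2 - 5*n) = n^2*(n - 4)*(n - 5)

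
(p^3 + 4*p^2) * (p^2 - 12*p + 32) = p^5 - 8*p^4 - 16*p^3 + 128*p^2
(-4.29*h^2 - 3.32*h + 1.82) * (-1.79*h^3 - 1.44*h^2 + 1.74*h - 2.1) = 7.6791*h^5 + 12.1204*h^4 - 5.9416*h^3 + 0.611400000000001*h^2 + 10.1388*h - 3.822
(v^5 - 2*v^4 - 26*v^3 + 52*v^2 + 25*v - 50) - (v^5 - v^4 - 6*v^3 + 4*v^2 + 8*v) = -v^4 - 20*v^3 + 48*v^2 + 17*v - 50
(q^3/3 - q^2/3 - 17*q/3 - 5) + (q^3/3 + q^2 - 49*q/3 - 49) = 2*q^3/3 + 2*q^2/3 - 22*q - 54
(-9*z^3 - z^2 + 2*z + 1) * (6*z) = -54*z^4 - 6*z^3 + 12*z^2 + 6*z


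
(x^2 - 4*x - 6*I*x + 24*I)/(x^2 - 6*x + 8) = (x - 6*I)/(x - 2)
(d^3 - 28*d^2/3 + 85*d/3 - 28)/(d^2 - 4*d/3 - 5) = (3*d^2 - 19*d + 28)/(3*d + 5)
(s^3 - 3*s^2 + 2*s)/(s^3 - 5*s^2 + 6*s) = (s - 1)/(s - 3)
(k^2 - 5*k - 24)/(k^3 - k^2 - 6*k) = (-k^2 + 5*k + 24)/(k*(-k^2 + k + 6))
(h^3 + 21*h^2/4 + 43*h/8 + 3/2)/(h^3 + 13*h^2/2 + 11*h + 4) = (h + 3/4)/(h + 2)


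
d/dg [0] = 0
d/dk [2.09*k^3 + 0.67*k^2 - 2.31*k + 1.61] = 6.27*k^2 + 1.34*k - 2.31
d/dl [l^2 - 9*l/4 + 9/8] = 2*l - 9/4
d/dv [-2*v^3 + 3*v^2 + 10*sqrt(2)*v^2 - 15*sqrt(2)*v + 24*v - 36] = -6*v^2 + 6*v + 20*sqrt(2)*v - 15*sqrt(2) + 24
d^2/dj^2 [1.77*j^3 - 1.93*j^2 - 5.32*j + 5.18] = 10.62*j - 3.86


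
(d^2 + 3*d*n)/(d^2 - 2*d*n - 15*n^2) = d/(d - 5*n)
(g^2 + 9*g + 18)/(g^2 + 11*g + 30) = (g + 3)/(g + 5)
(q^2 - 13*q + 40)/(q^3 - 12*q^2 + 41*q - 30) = (q - 8)/(q^2 - 7*q + 6)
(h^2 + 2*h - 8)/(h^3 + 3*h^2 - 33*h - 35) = (h^2 + 2*h - 8)/(h^3 + 3*h^2 - 33*h - 35)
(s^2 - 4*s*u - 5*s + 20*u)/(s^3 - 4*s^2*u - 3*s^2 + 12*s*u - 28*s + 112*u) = (s - 5)/(s^2 - 3*s - 28)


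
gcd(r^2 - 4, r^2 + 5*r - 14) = r - 2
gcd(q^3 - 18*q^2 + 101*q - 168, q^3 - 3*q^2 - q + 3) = q - 3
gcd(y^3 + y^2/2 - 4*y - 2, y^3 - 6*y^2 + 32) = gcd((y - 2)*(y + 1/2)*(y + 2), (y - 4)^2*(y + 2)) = y + 2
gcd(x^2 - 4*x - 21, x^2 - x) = 1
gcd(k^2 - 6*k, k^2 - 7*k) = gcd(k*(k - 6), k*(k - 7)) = k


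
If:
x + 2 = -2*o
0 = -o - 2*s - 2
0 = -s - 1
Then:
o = 0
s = -1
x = -2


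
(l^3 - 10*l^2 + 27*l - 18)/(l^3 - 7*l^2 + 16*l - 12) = (l^2 - 7*l + 6)/(l^2 - 4*l + 4)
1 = 1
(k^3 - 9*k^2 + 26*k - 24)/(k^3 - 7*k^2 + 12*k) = (k - 2)/k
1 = 1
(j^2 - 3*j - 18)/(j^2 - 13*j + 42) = (j + 3)/(j - 7)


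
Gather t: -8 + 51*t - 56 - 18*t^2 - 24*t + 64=-18*t^2 + 27*t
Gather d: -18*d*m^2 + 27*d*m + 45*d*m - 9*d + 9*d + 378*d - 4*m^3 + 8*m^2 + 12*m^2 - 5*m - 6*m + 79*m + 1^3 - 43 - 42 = d*(-18*m^2 + 72*m + 378) - 4*m^3 + 20*m^2 + 68*m - 84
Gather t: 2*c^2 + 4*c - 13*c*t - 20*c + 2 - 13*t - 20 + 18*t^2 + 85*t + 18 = 2*c^2 - 16*c + 18*t^2 + t*(72 - 13*c)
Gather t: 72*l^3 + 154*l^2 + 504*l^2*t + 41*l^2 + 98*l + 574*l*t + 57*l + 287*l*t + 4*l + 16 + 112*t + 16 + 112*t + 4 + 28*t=72*l^3 + 195*l^2 + 159*l + t*(504*l^2 + 861*l + 252) + 36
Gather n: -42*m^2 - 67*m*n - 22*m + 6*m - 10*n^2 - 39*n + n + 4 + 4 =-42*m^2 - 16*m - 10*n^2 + n*(-67*m - 38) + 8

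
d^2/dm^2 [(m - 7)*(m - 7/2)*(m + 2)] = 6*m - 17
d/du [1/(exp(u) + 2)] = -exp(u)/(exp(u) + 2)^2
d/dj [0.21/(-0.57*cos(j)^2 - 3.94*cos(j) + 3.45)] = -(0.2394*cos(j) + 0.8274)*sin(j)/(0.57*cos(j)^2 + 3.94*cos(j) - 3.45)^2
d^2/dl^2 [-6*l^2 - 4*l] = -12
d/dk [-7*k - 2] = -7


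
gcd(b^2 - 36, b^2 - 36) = b^2 - 36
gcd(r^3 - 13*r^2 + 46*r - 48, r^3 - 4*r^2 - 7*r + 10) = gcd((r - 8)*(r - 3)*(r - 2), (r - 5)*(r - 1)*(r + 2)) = 1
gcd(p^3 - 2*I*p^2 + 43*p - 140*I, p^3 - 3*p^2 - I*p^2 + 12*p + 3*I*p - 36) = p - 4*I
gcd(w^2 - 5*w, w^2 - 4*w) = w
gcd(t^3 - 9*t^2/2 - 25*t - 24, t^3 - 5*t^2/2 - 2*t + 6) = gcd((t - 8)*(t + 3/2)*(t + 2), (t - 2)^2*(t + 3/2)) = t + 3/2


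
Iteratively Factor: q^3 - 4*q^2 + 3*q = (q - 1)*(q^2 - 3*q) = q*(q - 1)*(q - 3)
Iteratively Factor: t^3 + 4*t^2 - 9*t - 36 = (t + 3)*(t^2 + t - 12) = (t - 3)*(t + 3)*(t + 4)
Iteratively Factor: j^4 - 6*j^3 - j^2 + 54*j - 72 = (j - 4)*(j^3 - 2*j^2 - 9*j + 18) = (j - 4)*(j - 2)*(j^2 - 9) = (j - 4)*(j - 2)*(j + 3)*(j - 3)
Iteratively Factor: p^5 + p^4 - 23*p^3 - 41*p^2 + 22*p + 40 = (p + 4)*(p^4 - 3*p^3 - 11*p^2 + 3*p + 10) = (p - 5)*(p + 4)*(p^3 + 2*p^2 - p - 2) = (p - 5)*(p + 1)*(p + 4)*(p^2 + p - 2) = (p - 5)*(p - 1)*(p + 1)*(p + 4)*(p + 2)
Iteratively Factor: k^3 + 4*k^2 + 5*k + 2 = (k + 2)*(k^2 + 2*k + 1) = (k + 1)*(k + 2)*(k + 1)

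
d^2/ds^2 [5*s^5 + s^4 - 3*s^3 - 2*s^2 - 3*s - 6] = 100*s^3 + 12*s^2 - 18*s - 4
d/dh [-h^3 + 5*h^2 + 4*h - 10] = -3*h^2 + 10*h + 4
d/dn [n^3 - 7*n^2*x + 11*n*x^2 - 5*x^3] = 3*n^2 - 14*n*x + 11*x^2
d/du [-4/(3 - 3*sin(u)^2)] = -8*sin(u)/(3*cos(u)^3)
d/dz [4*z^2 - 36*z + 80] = 8*z - 36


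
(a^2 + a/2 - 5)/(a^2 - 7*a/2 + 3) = (2*a + 5)/(2*a - 3)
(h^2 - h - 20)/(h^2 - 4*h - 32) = (h - 5)/(h - 8)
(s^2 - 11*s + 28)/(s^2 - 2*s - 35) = (s - 4)/(s + 5)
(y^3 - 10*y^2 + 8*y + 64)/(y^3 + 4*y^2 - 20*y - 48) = (y - 8)/(y + 6)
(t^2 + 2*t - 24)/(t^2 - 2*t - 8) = (t + 6)/(t + 2)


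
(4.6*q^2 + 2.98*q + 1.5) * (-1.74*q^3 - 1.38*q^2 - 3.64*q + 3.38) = -8.004*q^5 - 11.5332*q^4 - 23.4664*q^3 + 2.6308*q^2 + 4.6124*q + 5.07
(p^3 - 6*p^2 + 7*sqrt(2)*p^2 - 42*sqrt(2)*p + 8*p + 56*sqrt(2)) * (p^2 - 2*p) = p^5 - 8*p^4 + 7*sqrt(2)*p^4 - 56*sqrt(2)*p^3 + 20*p^3 - 16*p^2 + 140*sqrt(2)*p^2 - 112*sqrt(2)*p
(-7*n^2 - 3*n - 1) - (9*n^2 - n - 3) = -16*n^2 - 2*n + 2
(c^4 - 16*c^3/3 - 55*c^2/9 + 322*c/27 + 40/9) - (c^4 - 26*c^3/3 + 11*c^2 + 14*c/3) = 10*c^3/3 - 154*c^2/9 + 196*c/27 + 40/9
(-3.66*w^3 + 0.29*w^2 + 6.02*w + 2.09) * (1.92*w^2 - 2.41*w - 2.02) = -7.0272*w^5 + 9.3774*w^4 + 18.2527*w^3 - 11.0812*w^2 - 17.1973*w - 4.2218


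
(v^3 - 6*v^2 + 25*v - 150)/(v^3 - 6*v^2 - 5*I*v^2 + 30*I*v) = (v + 5*I)/v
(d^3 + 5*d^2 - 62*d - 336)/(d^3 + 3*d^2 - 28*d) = (d^2 - 2*d - 48)/(d*(d - 4))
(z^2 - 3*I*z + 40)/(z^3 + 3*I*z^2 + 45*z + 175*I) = (z - 8*I)/(z^2 - 2*I*z + 35)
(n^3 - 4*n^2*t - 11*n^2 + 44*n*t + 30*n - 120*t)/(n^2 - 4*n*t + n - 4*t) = (n^2 - 11*n + 30)/(n + 1)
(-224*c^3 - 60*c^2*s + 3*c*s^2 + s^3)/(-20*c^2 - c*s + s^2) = (-56*c^2 - c*s + s^2)/(-5*c + s)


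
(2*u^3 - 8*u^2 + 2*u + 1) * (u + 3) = 2*u^4 - 2*u^3 - 22*u^2 + 7*u + 3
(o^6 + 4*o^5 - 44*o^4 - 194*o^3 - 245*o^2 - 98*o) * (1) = o^6 + 4*o^5 - 44*o^4 - 194*o^3 - 245*o^2 - 98*o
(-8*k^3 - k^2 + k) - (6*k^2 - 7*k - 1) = -8*k^3 - 7*k^2 + 8*k + 1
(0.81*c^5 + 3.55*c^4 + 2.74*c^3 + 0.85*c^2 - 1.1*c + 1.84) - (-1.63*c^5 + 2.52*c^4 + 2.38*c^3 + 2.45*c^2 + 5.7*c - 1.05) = 2.44*c^5 + 1.03*c^4 + 0.36*c^3 - 1.6*c^2 - 6.8*c + 2.89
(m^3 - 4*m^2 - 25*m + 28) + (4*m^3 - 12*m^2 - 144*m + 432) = 5*m^3 - 16*m^2 - 169*m + 460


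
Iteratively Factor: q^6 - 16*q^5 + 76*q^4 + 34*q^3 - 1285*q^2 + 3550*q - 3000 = (q + 4)*(q^5 - 20*q^4 + 156*q^3 - 590*q^2 + 1075*q - 750) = (q - 5)*(q + 4)*(q^4 - 15*q^3 + 81*q^2 - 185*q + 150) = (q - 5)^2*(q + 4)*(q^3 - 10*q^2 + 31*q - 30) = (q - 5)^2*(q - 2)*(q + 4)*(q^2 - 8*q + 15) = (q - 5)^3*(q - 2)*(q + 4)*(q - 3)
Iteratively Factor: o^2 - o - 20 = (o - 5)*(o + 4)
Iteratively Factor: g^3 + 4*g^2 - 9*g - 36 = (g + 3)*(g^2 + g - 12) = (g + 3)*(g + 4)*(g - 3)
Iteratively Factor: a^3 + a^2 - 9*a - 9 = (a + 3)*(a^2 - 2*a - 3) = (a + 1)*(a + 3)*(a - 3)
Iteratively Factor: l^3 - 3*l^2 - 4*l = (l)*(l^2 - 3*l - 4) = l*(l + 1)*(l - 4)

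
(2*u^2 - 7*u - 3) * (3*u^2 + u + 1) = 6*u^4 - 19*u^3 - 14*u^2 - 10*u - 3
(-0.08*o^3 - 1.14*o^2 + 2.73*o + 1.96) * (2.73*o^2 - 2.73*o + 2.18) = -0.2184*o^5 - 2.8938*o^4 + 10.3907*o^3 - 4.5873*o^2 + 0.600600000000001*o + 4.2728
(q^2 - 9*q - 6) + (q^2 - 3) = 2*q^2 - 9*q - 9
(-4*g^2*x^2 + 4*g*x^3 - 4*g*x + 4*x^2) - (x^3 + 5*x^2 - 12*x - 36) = -4*g^2*x^2 + 4*g*x^3 - 4*g*x - x^3 - x^2 + 12*x + 36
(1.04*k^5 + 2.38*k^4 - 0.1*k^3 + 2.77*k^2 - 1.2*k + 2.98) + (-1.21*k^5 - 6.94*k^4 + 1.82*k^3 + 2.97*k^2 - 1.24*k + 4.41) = -0.17*k^5 - 4.56*k^4 + 1.72*k^3 + 5.74*k^2 - 2.44*k + 7.39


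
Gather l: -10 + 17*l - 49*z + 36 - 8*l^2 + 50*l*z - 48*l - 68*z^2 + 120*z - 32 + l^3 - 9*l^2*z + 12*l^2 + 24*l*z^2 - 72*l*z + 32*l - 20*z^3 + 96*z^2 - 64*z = l^3 + l^2*(4 - 9*z) + l*(24*z^2 - 22*z + 1) - 20*z^3 + 28*z^2 + 7*z - 6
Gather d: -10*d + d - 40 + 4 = -9*d - 36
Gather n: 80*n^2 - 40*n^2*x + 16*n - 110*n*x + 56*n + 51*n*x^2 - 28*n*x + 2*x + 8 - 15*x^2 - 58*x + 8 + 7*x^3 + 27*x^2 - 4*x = n^2*(80 - 40*x) + n*(51*x^2 - 138*x + 72) + 7*x^3 + 12*x^2 - 60*x + 16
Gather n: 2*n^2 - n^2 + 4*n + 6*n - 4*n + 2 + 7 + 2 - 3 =n^2 + 6*n + 8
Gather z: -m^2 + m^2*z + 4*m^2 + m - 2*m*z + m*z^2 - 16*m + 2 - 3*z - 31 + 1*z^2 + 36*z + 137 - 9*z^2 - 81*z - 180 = 3*m^2 - 15*m + z^2*(m - 8) + z*(m^2 - 2*m - 48) - 72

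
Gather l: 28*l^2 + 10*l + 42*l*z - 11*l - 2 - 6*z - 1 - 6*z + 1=28*l^2 + l*(42*z - 1) - 12*z - 2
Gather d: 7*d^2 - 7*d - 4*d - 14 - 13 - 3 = 7*d^2 - 11*d - 30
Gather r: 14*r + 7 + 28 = 14*r + 35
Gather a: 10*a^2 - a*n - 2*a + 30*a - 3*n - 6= 10*a^2 + a*(28 - n) - 3*n - 6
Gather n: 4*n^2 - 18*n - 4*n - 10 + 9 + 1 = 4*n^2 - 22*n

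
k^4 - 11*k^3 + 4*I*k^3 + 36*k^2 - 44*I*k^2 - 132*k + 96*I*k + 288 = (k - 8)*(k - 3)*(k - 2*I)*(k + 6*I)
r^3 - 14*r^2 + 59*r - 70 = (r - 7)*(r - 5)*(r - 2)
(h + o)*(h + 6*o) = h^2 + 7*h*o + 6*o^2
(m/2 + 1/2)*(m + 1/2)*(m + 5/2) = m^3/2 + 2*m^2 + 17*m/8 + 5/8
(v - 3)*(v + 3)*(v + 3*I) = v^3 + 3*I*v^2 - 9*v - 27*I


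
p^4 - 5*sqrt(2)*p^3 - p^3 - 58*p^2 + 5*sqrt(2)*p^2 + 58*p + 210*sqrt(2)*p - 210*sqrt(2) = (p - 1)*(p - 7*sqrt(2))*(p - 3*sqrt(2))*(p + 5*sqrt(2))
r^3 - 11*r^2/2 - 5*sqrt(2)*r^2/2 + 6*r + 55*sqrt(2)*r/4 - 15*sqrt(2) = (r - 4)*(r - 3/2)*(r - 5*sqrt(2)/2)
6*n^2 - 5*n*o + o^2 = (-3*n + o)*(-2*n + o)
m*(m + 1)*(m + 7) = m^3 + 8*m^2 + 7*m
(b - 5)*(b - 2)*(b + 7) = b^3 - 39*b + 70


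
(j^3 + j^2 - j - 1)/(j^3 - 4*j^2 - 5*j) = (j^2 - 1)/(j*(j - 5))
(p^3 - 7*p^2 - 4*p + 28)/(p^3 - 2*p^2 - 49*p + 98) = (p + 2)/(p + 7)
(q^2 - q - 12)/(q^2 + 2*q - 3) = (q - 4)/(q - 1)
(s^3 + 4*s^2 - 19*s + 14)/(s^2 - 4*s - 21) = (-s^3 - 4*s^2 + 19*s - 14)/(-s^2 + 4*s + 21)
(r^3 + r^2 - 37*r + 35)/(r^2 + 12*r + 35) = (r^2 - 6*r + 5)/(r + 5)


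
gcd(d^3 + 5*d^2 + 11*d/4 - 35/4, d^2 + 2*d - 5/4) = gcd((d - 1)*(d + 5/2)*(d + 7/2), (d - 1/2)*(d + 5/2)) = d + 5/2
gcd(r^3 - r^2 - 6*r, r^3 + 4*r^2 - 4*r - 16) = r + 2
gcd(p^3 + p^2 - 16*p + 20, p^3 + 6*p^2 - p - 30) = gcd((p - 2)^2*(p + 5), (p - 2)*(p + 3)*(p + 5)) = p^2 + 3*p - 10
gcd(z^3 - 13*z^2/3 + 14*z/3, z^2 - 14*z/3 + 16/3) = z - 2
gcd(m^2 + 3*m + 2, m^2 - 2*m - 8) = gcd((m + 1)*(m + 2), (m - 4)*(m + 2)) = m + 2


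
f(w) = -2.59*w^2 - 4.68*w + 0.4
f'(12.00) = -66.84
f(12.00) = -428.72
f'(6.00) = -35.76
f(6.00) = -120.92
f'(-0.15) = -3.90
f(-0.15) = 1.04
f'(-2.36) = 7.54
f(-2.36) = -2.98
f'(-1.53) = 3.25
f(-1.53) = 1.50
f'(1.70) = -13.49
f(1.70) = -15.04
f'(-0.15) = -3.90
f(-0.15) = 1.04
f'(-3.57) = 13.81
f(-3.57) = -15.90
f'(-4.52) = 18.73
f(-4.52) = -31.36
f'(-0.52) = -1.99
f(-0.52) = 2.13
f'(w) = -5.18*w - 4.68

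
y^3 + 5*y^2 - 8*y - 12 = (y - 2)*(y + 1)*(y + 6)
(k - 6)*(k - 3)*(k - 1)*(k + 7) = k^4 - 3*k^3 - 43*k^2 + 171*k - 126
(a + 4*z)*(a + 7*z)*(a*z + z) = a^3*z + 11*a^2*z^2 + a^2*z + 28*a*z^3 + 11*a*z^2 + 28*z^3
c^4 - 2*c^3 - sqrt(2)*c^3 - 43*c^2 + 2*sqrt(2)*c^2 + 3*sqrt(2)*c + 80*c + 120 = (c - 3)*(c + 1)*(c - 5*sqrt(2))*(c + 4*sqrt(2))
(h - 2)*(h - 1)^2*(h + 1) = h^4 - 3*h^3 + h^2 + 3*h - 2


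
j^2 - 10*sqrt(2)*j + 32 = (j - 8*sqrt(2))*(j - 2*sqrt(2))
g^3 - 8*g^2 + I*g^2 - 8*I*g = g*(g - 8)*(g + I)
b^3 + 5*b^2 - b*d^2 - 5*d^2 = (b + 5)*(b - d)*(b + d)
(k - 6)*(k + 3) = k^2 - 3*k - 18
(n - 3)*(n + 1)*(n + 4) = n^3 + 2*n^2 - 11*n - 12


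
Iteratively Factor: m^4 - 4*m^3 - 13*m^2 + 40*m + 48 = (m + 3)*(m^3 - 7*m^2 + 8*m + 16) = (m + 1)*(m + 3)*(m^2 - 8*m + 16) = (m - 4)*(m + 1)*(m + 3)*(m - 4)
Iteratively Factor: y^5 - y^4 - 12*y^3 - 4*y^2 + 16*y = (y)*(y^4 - y^3 - 12*y^2 - 4*y + 16) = y*(y + 2)*(y^3 - 3*y^2 - 6*y + 8) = y*(y - 4)*(y + 2)*(y^2 + y - 2) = y*(y - 4)*(y - 1)*(y + 2)*(y + 2)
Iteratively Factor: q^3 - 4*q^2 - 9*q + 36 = (q - 4)*(q^2 - 9) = (q - 4)*(q + 3)*(q - 3)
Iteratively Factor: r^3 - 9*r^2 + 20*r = (r - 4)*(r^2 - 5*r) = (r - 5)*(r - 4)*(r)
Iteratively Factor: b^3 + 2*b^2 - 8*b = (b)*(b^2 + 2*b - 8) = b*(b + 4)*(b - 2)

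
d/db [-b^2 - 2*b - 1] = -2*b - 2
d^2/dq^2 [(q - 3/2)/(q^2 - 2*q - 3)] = ((7 - 6*q)*(-q^2 + 2*q + 3) + (12 - 8*q)*(q - 1)^2)/(-q^2 + 2*q + 3)^3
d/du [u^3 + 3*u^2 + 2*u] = 3*u^2 + 6*u + 2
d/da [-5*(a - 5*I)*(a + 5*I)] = -10*a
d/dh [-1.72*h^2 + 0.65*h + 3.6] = 0.65 - 3.44*h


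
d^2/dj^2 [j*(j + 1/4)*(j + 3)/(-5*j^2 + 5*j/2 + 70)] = 14*(-19*j^3 - 180*j^2 - 708*j - 722)/(5*(8*j^6 - 12*j^5 - 330*j^4 + 335*j^3 + 4620*j^2 - 2352*j - 21952))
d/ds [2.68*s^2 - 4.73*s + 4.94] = 5.36*s - 4.73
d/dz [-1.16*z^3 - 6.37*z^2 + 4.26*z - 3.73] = -3.48*z^2 - 12.74*z + 4.26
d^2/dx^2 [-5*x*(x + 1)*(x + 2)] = -30*x - 30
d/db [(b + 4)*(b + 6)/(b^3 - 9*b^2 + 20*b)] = (-b^4 - 20*b^3 + 38*b^2 + 432*b - 480)/(b^2*(b^4 - 18*b^3 + 121*b^2 - 360*b + 400))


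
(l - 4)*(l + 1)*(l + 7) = l^3 + 4*l^2 - 25*l - 28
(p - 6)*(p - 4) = p^2 - 10*p + 24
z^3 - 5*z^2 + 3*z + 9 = (z - 3)^2*(z + 1)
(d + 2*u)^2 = d^2 + 4*d*u + 4*u^2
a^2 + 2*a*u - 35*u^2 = (a - 5*u)*(a + 7*u)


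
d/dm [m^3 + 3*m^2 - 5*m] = 3*m^2 + 6*m - 5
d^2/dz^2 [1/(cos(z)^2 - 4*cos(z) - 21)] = (4*sin(z)^4 - 102*sin(z)^2 - 69*cos(z) - 3*cos(3*z) + 24)/(sin(z)^2 + 4*cos(z) + 20)^3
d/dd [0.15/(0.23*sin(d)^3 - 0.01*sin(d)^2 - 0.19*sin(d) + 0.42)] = (-0.1035*sin(d)^2 + 0.003*sin(d) + 0.0285)*cos(d)/(0.23*sin(d)^3 - 0.01*sin(d)^2 - 0.19*sin(d) + 0.42)^2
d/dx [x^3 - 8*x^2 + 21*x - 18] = 3*x^2 - 16*x + 21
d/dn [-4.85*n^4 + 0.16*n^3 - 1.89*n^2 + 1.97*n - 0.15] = -19.4*n^3 + 0.48*n^2 - 3.78*n + 1.97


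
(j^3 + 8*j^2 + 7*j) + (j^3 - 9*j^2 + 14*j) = 2*j^3 - j^2 + 21*j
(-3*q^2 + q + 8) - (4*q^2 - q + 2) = -7*q^2 + 2*q + 6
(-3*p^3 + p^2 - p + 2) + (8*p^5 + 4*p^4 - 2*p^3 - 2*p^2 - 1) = 8*p^5 + 4*p^4 - 5*p^3 - p^2 - p + 1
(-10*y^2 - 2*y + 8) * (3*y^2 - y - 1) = -30*y^4 + 4*y^3 + 36*y^2 - 6*y - 8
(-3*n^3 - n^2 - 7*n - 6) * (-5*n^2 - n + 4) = 15*n^5 + 8*n^4 + 24*n^3 + 33*n^2 - 22*n - 24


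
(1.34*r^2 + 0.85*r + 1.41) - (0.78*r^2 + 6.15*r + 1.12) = 0.56*r^2 - 5.3*r + 0.29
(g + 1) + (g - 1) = 2*g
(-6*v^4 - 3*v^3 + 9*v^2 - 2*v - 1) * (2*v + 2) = -12*v^5 - 18*v^4 + 12*v^3 + 14*v^2 - 6*v - 2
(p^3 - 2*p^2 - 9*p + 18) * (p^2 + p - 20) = p^5 - p^4 - 31*p^3 + 49*p^2 + 198*p - 360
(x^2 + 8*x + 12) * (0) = 0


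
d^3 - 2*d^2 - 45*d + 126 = (d - 6)*(d - 3)*(d + 7)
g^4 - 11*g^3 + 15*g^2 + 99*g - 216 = (g - 8)*(g - 3)^2*(g + 3)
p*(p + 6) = p^2 + 6*p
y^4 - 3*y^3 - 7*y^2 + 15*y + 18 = (y - 3)^2*(y + 1)*(y + 2)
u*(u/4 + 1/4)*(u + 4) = u^3/4 + 5*u^2/4 + u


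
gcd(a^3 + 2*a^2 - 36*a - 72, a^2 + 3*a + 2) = a + 2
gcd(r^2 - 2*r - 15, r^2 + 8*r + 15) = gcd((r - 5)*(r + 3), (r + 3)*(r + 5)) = r + 3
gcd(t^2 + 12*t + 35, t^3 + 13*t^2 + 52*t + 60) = t + 5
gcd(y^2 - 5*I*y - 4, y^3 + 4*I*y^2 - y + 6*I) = y - I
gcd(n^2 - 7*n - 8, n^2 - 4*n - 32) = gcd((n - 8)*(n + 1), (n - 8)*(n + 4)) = n - 8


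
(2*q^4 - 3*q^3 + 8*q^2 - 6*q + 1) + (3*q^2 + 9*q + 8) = 2*q^4 - 3*q^3 + 11*q^2 + 3*q + 9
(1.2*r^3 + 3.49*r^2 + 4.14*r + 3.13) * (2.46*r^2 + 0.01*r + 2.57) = 2.952*r^5 + 8.5974*r^4 + 13.3033*r^3 + 16.7105*r^2 + 10.6711*r + 8.0441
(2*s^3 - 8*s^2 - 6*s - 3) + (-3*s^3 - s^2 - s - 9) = -s^3 - 9*s^2 - 7*s - 12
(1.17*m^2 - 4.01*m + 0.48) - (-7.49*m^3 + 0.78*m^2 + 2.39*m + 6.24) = 7.49*m^3 + 0.39*m^2 - 6.4*m - 5.76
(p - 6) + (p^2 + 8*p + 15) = p^2 + 9*p + 9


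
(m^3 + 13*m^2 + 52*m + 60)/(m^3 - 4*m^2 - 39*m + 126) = (m^2 + 7*m + 10)/(m^2 - 10*m + 21)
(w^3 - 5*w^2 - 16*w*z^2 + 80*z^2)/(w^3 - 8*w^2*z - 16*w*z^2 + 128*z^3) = (5 - w)/(-w + 8*z)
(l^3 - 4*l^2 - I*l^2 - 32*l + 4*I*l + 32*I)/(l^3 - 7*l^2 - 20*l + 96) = (l - I)/(l - 3)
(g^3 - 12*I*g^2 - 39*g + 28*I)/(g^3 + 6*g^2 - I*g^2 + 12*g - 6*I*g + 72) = (g^2 - 8*I*g - 7)/(g^2 + 3*g*(2 + I) + 18*I)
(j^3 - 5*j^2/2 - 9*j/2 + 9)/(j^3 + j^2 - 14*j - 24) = (j^2 - 9*j/2 + 9/2)/(j^2 - j - 12)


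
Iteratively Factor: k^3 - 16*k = (k)*(k^2 - 16) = k*(k + 4)*(k - 4)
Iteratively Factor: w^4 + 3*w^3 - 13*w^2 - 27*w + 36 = (w + 4)*(w^3 - w^2 - 9*w + 9) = (w + 3)*(w + 4)*(w^2 - 4*w + 3) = (w - 3)*(w + 3)*(w + 4)*(w - 1)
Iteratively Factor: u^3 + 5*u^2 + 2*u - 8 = (u + 4)*(u^2 + u - 2) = (u + 2)*(u + 4)*(u - 1)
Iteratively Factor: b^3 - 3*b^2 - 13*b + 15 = (b - 5)*(b^2 + 2*b - 3) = (b - 5)*(b - 1)*(b + 3)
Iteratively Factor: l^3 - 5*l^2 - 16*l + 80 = (l + 4)*(l^2 - 9*l + 20) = (l - 5)*(l + 4)*(l - 4)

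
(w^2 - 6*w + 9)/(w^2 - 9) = (w - 3)/(w + 3)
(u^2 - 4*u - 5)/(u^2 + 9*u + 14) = (u^2 - 4*u - 5)/(u^2 + 9*u + 14)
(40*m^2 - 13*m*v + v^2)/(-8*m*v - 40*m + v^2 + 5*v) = (-5*m + v)/(v + 5)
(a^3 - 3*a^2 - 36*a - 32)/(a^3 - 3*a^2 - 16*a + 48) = (a^2 - 7*a - 8)/(a^2 - 7*a + 12)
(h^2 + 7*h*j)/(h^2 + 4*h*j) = (h + 7*j)/(h + 4*j)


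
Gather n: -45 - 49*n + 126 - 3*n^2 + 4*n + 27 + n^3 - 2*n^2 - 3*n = n^3 - 5*n^2 - 48*n + 108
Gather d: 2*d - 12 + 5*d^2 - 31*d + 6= 5*d^2 - 29*d - 6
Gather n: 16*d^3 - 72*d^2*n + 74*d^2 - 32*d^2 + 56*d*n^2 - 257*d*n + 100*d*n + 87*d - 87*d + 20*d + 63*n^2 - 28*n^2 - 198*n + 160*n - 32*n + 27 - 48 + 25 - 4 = 16*d^3 + 42*d^2 + 20*d + n^2*(56*d + 35) + n*(-72*d^2 - 157*d - 70)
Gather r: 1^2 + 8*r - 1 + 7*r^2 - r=7*r^2 + 7*r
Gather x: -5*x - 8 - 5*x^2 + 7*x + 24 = -5*x^2 + 2*x + 16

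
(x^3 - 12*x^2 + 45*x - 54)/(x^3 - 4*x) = (x^3 - 12*x^2 + 45*x - 54)/(x*(x^2 - 4))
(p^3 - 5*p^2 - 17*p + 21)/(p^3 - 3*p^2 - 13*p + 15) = (p - 7)/(p - 5)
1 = 1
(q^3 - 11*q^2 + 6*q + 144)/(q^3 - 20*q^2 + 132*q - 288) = (q + 3)/(q - 6)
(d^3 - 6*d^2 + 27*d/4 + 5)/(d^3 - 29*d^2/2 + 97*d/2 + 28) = (d^2 - 13*d/2 + 10)/(d^2 - 15*d + 56)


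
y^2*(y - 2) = y^3 - 2*y^2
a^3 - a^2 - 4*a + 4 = (a - 2)*(a - 1)*(a + 2)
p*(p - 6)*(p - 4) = p^3 - 10*p^2 + 24*p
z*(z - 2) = z^2 - 2*z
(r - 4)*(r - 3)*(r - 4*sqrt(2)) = r^3 - 7*r^2 - 4*sqrt(2)*r^2 + 12*r + 28*sqrt(2)*r - 48*sqrt(2)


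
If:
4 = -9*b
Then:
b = -4/9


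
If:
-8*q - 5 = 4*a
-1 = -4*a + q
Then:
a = 1/12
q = -2/3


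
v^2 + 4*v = v*(v + 4)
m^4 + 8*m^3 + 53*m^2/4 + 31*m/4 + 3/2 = (m + 1/2)^2*(m + 1)*(m + 6)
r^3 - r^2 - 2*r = r*(r - 2)*(r + 1)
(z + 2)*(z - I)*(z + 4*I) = z^3 + 2*z^2 + 3*I*z^2 + 4*z + 6*I*z + 8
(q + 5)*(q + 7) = q^2 + 12*q + 35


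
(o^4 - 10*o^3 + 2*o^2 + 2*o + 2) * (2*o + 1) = 2*o^5 - 19*o^4 - 6*o^3 + 6*o^2 + 6*o + 2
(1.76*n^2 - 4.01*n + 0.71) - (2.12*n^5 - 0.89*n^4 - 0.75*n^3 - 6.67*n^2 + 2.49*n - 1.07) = -2.12*n^5 + 0.89*n^4 + 0.75*n^3 + 8.43*n^2 - 6.5*n + 1.78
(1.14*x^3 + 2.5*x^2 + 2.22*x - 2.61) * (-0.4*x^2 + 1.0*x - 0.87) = -0.456*x^5 + 0.14*x^4 + 0.6202*x^3 + 1.089*x^2 - 4.5414*x + 2.2707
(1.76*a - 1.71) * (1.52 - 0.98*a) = -1.7248*a^2 + 4.351*a - 2.5992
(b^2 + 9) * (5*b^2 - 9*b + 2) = 5*b^4 - 9*b^3 + 47*b^2 - 81*b + 18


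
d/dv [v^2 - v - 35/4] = 2*v - 1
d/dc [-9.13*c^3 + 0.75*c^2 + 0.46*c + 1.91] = -27.39*c^2 + 1.5*c + 0.46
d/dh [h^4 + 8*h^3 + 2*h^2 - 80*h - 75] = 4*h^3 + 24*h^2 + 4*h - 80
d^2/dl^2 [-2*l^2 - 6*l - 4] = -4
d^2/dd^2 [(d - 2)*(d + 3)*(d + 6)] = 6*d + 14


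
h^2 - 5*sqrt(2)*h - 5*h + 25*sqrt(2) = (h - 5)*(h - 5*sqrt(2))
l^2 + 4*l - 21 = (l - 3)*(l + 7)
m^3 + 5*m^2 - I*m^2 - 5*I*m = m*(m + 5)*(m - I)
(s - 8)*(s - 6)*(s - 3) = s^3 - 17*s^2 + 90*s - 144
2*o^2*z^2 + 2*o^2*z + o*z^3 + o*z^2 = z*(2*o + z)*(o*z + o)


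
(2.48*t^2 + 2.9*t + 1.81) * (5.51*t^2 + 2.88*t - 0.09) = 13.6648*t^4 + 23.1214*t^3 + 18.1019*t^2 + 4.9518*t - 0.1629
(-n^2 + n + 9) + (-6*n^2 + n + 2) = -7*n^2 + 2*n + 11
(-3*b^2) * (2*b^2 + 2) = -6*b^4 - 6*b^2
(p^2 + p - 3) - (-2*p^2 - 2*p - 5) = 3*p^2 + 3*p + 2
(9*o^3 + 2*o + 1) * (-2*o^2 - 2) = -18*o^5 - 22*o^3 - 2*o^2 - 4*o - 2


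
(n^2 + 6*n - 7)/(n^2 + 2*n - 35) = (n - 1)/(n - 5)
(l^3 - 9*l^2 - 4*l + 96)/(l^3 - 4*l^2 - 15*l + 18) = (l^2 - 12*l + 32)/(l^2 - 7*l + 6)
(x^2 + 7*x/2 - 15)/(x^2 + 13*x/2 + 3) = (2*x - 5)/(2*x + 1)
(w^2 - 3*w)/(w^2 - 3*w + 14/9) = 9*w*(w - 3)/(9*w^2 - 27*w + 14)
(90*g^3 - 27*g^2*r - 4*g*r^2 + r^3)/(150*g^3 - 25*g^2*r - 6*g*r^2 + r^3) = (-3*g + r)/(-5*g + r)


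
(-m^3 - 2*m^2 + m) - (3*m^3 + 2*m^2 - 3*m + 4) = -4*m^3 - 4*m^2 + 4*m - 4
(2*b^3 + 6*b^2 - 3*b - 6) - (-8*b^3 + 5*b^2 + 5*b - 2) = 10*b^3 + b^2 - 8*b - 4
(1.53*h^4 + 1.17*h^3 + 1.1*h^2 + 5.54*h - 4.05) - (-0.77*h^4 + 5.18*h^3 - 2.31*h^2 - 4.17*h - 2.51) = 2.3*h^4 - 4.01*h^3 + 3.41*h^2 + 9.71*h - 1.54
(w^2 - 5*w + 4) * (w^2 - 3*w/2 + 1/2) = w^4 - 13*w^3/2 + 12*w^2 - 17*w/2 + 2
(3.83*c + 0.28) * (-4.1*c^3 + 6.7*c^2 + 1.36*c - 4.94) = -15.703*c^4 + 24.513*c^3 + 7.0848*c^2 - 18.5394*c - 1.3832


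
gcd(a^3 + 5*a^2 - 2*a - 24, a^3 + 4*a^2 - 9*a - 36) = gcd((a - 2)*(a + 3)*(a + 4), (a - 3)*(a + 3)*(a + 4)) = a^2 + 7*a + 12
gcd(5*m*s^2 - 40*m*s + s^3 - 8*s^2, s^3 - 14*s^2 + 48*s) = s^2 - 8*s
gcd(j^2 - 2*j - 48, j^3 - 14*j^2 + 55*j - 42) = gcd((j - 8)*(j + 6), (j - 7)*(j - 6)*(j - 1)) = 1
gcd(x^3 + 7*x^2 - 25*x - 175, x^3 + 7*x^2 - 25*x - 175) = x^3 + 7*x^2 - 25*x - 175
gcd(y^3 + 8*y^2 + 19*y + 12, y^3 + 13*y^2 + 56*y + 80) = y + 4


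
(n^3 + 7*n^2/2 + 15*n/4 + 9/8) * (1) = n^3 + 7*n^2/2 + 15*n/4 + 9/8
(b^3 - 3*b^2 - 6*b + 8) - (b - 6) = b^3 - 3*b^2 - 7*b + 14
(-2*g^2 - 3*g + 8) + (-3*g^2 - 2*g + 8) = -5*g^2 - 5*g + 16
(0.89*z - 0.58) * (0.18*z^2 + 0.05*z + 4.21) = 0.1602*z^3 - 0.0599*z^2 + 3.7179*z - 2.4418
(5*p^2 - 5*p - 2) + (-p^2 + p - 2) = 4*p^2 - 4*p - 4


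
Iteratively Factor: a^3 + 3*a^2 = (a)*(a^2 + 3*a) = a^2*(a + 3)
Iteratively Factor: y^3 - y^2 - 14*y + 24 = (y - 2)*(y^2 + y - 12) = (y - 2)*(y + 4)*(y - 3)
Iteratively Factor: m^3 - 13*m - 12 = (m + 1)*(m^2 - m - 12) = (m + 1)*(m + 3)*(m - 4)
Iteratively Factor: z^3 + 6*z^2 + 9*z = (z + 3)*(z^2 + 3*z) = (z + 3)^2*(z)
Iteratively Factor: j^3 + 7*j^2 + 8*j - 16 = (j + 4)*(j^2 + 3*j - 4) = (j - 1)*(j + 4)*(j + 4)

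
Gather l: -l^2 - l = -l^2 - l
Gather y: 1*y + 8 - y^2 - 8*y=-y^2 - 7*y + 8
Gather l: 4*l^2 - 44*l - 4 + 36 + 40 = 4*l^2 - 44*l + 72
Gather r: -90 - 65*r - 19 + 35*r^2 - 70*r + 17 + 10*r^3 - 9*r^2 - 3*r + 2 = 10*r^3 + 26*r^2 - 138*r - 90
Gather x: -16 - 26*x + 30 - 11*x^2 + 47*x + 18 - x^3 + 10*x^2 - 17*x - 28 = -x^3 - x^2 + 4*x + 4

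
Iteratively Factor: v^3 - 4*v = (v)*(v^2 - 4) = v*(v - 2)*(v + 2)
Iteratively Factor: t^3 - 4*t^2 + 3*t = (t - 3)*(t^2 - t) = (t - 3)*(t - 1)*(t)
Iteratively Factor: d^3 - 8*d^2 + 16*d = (d - 4)*(d^2 - 4*d) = (d - 4)^2*(d)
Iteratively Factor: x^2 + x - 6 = (x + 3)*(x - 2)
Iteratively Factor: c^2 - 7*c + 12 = (c - 3)*(c - 4)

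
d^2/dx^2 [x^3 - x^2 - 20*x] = 6*x - 2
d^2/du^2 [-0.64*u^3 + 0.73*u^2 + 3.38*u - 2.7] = 1.46 - 3.84*u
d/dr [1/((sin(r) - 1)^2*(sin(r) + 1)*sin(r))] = (-4*sin(r)^2 - sin(r) + 1)/((sin(r) - 1)*sin(r)^2*cos(r)^3)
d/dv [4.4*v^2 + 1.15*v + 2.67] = 8.8*v + 1.15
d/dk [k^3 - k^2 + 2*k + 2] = 3*k^2 - 2*k + 2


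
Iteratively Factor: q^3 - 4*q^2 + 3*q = (q - 3)*(q^2 - q) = (q - 3)*(q - 1)*(q)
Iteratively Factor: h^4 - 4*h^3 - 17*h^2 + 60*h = (h - 5)*(h^3 + h^2 - 12*h) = (h - 5)*(h + 4)*(h^2 - 3*h) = h*(h - 5)*(h + 4)*(h - 3)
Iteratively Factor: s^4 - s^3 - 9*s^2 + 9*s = (s + 3)*(s^3 - 4*s^2 + 3*s) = (s - 1)*(s + 3)*(s^2 - 3*s) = (s - 3)*(s - 1)*(s + 3)*(s)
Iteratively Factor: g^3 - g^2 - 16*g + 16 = (g - 4)*(g^2 + 3*g - 4) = (g - 4)*(g - 1)*(g + 4)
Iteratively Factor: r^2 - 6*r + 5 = (r - 1)*(r - 5)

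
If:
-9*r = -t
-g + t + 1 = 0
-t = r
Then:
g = 1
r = 0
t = 0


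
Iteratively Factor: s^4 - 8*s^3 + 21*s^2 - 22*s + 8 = (s - 4)*(s^3 - 4*s^2 + 5*s - 2) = (s - 4)*(s - 2)*(s^2 - 2*s + 1) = (s - 4)*(s - 2)*(s - 1)*(s - 1)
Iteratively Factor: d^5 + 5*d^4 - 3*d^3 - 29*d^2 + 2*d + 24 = (d + 4)*(d^4 + d^3 - 7*d^2 - d + 6) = (d + 3)*(d + 4)*(d^3 - 2*d^2 - d + 2) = (d + 1)*(d + 3)*(d + 4)*(d^2 - 3*d + 2) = (d - 2)*(d + 1)*(d + 3)*(d + 4)*(d - 1)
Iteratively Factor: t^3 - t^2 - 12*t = (t)*(t^2 - t - 12) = t*(t - 4)*(t + 3)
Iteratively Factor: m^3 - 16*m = (m)*(m^2 - 16) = m*(m - 4)*(m + 4)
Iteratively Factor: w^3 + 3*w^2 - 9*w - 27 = (w + 3)*(w^2 - 9) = (w + 3)^2*(w - 3)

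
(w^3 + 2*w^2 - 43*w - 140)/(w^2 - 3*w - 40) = (w^2 - 3*w - 28)/(w - 8)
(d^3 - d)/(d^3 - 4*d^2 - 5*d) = (d - 1)/(d - 5)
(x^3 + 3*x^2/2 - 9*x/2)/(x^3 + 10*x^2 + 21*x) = (x - 3/2)/(x + 7)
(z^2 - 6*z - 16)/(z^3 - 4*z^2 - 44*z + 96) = (z + 2)/(z^2 + 4*z - 12)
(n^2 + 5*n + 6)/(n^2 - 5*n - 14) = (n + 3)/(n - 7)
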